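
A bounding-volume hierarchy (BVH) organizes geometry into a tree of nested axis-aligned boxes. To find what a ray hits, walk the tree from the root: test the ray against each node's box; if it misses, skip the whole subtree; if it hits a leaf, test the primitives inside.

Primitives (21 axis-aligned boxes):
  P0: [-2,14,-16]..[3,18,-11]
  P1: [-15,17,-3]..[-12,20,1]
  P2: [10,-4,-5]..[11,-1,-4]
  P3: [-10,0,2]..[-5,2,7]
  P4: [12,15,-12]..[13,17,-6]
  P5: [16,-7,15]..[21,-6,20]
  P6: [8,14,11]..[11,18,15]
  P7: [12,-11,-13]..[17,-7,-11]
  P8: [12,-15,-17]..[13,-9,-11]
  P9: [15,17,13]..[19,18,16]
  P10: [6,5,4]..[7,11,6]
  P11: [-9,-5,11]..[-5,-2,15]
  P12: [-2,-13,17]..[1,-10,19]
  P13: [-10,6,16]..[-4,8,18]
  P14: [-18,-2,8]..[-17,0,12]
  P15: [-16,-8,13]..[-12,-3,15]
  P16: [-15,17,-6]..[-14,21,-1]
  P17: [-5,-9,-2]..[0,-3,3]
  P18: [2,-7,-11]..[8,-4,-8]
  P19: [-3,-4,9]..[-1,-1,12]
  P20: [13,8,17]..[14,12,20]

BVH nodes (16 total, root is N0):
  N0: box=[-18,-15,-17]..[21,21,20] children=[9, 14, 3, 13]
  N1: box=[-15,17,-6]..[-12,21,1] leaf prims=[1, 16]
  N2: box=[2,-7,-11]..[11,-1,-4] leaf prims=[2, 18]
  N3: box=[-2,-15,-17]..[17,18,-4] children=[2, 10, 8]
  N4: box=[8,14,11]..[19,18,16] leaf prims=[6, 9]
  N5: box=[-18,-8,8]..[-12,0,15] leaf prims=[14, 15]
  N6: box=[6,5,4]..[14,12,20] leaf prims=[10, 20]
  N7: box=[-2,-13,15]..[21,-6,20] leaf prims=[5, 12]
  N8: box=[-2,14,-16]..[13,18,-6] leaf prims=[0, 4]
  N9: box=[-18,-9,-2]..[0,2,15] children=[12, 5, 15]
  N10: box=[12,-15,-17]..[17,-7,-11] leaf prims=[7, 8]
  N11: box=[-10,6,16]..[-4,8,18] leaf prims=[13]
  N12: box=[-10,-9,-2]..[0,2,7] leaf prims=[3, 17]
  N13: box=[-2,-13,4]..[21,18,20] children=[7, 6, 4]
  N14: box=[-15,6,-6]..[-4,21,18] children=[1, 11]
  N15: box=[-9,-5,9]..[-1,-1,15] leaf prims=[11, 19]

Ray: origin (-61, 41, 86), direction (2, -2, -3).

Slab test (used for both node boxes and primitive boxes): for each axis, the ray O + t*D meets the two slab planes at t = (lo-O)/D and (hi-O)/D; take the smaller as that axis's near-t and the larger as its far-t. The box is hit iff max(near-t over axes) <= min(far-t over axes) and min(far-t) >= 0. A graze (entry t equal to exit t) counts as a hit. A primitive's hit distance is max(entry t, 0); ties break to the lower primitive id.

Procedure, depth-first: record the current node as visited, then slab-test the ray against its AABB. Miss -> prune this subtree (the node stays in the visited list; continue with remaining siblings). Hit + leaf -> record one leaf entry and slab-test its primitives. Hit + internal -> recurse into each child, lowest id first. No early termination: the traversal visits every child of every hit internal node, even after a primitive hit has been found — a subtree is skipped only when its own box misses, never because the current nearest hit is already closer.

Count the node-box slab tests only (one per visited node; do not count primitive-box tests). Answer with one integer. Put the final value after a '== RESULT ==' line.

Trace the traversal:
N0 x:[43/2,41] y:[10,28] z:[22,103/3] -> hit [22,28], descend [3, 9, 13, 14]
  N3 x:[59/2,39] y:[23/2,28] z:[30,103/3] -> miss, prune
  N9 x:[43/2,61/2] y:[39/2,25] z:[71/3,88/3] -> hit [71/3,25], descend [5, 12, 15]
    N5 x:[43/2,49/2] y:[41/2,49/2] z:[71/3,26] -> hit [71/3,49/2] leaf, test {P14(miss), P15@t=71/3}
    N12 x:[51/2,61/2] y:[39/2,25] z:[79/3,88/3] -> miss, prune
    N15 x:[26,30] y:[21,23] z:[71/3,77/3] -> miss, prune
  N13 x:[59/2,41] y:[23/2,27] z:[22,82/3] -> miss, prune
  N14 x:[23,57/2] y:[10,35/2] z:[68/3,92/3] -> miss, prune

order=[0, 3, 9, 5, 12, 15, 13, 14]  |boxes|=8  |leaves|=1  hit=P15

== RESULT ==
8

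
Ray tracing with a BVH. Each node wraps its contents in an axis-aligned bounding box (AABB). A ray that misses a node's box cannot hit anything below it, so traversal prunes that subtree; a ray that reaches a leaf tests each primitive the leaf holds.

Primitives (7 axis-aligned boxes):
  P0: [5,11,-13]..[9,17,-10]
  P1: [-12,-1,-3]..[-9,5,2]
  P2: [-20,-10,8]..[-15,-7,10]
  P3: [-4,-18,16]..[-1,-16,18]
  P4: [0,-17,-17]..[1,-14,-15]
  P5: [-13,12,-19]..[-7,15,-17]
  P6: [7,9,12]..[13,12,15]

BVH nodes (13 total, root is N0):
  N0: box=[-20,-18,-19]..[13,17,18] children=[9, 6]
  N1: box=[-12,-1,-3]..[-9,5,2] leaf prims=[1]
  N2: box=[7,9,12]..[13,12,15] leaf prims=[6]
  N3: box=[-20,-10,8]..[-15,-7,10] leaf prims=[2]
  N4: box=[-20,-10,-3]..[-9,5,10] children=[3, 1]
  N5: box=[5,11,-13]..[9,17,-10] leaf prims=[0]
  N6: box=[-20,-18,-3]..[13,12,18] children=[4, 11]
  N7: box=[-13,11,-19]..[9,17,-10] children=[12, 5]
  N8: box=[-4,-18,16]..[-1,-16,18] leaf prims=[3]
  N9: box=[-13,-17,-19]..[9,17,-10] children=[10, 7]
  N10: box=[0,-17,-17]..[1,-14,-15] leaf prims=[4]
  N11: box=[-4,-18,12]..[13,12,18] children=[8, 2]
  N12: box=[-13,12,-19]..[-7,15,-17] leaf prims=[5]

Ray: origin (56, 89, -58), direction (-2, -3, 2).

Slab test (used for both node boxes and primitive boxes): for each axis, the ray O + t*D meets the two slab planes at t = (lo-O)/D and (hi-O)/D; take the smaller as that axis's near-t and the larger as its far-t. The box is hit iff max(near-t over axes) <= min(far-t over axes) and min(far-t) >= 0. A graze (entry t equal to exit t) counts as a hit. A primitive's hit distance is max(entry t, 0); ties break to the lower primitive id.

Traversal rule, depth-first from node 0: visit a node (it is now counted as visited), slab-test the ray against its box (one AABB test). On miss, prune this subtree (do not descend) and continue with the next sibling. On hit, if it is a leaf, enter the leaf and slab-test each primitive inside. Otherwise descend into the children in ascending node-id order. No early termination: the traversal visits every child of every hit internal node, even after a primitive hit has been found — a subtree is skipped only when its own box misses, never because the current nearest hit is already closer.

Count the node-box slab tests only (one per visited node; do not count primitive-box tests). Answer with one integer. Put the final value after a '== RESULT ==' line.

Trace the traversal:
N0 x:[43/2,38] y:[24,107/3] z:[39/2,38] -> hit [24,107/3], descend [6, 9]
  N6 x:[43/2,38] y:[77/3,107/3] z:[55/2,38] -> hit [55/2,107/3], descend [4, 11]
    N4 x:[65/2,38] y:[28,33] z:[55/2,34] -> hit [65/2,33], descend [1, 3]
      N1 x:[65/2,34] y:[28,30] z:[55/2,30] -> miss, prune
      N3 x:[71/2,38] y:[32,33] z:[33,34] -> miss, prune
    N11 x:[43/2,30] y:[77/3,107/3] z:[35,38] -> miss, prune
  N9 x:[47/2,69/2] y:[24,106/3] z:[39/2,24] -> hit [24,24], descend [7, 10]
    N7 x:[47/2,69/2] y:[24,26] z:[39/2,24] -> hit [24,24], descend [5, 12]
      N5 x:[47/2,51/2] y:[24,26] z:[45/2,24] -> hit [24,24] leaf, test {P0@t=24}
      N12 x:[63/2,69/2] y:[74/3,77/3] z:[39/2,41/2] -> miss, prune
    N10 x:[55/2,28] y:[103/3,106/3] z:[41/2,43/2] -> miss, prune

Summary -> nodes [0, 6, 4, 1, 3, 11, 9, 7, 5, 12, 10]; box-tests=11; leaf-entries=1; first=P0

== RESULT ==
11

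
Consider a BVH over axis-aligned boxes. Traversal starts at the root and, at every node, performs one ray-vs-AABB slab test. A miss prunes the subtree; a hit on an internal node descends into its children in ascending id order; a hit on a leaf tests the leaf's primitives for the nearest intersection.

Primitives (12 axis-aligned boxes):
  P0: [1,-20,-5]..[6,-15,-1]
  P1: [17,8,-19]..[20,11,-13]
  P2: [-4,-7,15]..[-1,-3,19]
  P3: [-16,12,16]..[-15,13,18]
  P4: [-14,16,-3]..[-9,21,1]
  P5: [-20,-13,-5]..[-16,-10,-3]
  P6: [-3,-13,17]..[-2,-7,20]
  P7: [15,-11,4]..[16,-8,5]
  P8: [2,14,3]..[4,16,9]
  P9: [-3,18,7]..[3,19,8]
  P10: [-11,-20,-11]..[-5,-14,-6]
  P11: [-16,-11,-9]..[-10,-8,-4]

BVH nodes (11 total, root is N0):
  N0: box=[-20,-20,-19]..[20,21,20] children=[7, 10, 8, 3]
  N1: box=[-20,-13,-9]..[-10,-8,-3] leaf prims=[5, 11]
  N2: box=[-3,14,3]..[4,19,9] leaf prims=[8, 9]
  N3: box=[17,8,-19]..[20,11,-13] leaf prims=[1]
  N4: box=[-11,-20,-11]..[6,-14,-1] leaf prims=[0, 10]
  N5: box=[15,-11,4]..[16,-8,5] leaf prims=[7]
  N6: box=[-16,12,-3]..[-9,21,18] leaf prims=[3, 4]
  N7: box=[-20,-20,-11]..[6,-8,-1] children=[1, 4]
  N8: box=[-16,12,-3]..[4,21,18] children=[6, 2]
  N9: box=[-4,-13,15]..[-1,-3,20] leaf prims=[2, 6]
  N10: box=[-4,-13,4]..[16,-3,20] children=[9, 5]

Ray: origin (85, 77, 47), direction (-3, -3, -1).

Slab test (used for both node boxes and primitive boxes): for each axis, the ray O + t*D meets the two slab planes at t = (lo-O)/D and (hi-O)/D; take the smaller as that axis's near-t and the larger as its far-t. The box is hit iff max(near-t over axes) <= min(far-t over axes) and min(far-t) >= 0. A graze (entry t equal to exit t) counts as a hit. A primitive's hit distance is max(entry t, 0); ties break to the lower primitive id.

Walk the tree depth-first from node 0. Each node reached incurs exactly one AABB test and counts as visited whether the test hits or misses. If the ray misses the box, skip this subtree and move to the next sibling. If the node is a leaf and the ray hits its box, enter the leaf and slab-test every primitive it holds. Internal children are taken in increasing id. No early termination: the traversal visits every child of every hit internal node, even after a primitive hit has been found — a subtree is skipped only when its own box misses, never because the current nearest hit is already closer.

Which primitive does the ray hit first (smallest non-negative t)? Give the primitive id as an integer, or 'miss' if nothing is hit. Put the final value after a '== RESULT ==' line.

Traverse from the root:
N0 x:[65/3,35] y:[56/3,97/3] z:[27,66] -> hit [27,97/3], descend [3, 7, 8, 10]
  N3 x:[65/3,68/3] y:[22,23] z:[60,66] -> miss, prune
  N7 x:[79/3,35] y:[85/3,97/3] z:[48,58] -> miss, prune
  N8 x:[27,101/3] y:[56/3,65/3] z:[29,50] -> miss, prune
  N10 x:[23,89/3] y:[80/3,30] z:[27,43] -> hit [27,89/3], descend [5, 9]
    N5 x:[23,70/3] y:[85/3,88/3] z:[42,43] -> miss, prune
    N9 x:[86/3,89/3] y:[80/3,30] z:[27,32] -> hit [86/3,89/3] leaf, test {P2(miss), P6@t=29}

order=[0, 3, 7, 8, 10, 5, 9]  |boxes|=7  |leaves|=1  hit=P6

== RESULT ==
6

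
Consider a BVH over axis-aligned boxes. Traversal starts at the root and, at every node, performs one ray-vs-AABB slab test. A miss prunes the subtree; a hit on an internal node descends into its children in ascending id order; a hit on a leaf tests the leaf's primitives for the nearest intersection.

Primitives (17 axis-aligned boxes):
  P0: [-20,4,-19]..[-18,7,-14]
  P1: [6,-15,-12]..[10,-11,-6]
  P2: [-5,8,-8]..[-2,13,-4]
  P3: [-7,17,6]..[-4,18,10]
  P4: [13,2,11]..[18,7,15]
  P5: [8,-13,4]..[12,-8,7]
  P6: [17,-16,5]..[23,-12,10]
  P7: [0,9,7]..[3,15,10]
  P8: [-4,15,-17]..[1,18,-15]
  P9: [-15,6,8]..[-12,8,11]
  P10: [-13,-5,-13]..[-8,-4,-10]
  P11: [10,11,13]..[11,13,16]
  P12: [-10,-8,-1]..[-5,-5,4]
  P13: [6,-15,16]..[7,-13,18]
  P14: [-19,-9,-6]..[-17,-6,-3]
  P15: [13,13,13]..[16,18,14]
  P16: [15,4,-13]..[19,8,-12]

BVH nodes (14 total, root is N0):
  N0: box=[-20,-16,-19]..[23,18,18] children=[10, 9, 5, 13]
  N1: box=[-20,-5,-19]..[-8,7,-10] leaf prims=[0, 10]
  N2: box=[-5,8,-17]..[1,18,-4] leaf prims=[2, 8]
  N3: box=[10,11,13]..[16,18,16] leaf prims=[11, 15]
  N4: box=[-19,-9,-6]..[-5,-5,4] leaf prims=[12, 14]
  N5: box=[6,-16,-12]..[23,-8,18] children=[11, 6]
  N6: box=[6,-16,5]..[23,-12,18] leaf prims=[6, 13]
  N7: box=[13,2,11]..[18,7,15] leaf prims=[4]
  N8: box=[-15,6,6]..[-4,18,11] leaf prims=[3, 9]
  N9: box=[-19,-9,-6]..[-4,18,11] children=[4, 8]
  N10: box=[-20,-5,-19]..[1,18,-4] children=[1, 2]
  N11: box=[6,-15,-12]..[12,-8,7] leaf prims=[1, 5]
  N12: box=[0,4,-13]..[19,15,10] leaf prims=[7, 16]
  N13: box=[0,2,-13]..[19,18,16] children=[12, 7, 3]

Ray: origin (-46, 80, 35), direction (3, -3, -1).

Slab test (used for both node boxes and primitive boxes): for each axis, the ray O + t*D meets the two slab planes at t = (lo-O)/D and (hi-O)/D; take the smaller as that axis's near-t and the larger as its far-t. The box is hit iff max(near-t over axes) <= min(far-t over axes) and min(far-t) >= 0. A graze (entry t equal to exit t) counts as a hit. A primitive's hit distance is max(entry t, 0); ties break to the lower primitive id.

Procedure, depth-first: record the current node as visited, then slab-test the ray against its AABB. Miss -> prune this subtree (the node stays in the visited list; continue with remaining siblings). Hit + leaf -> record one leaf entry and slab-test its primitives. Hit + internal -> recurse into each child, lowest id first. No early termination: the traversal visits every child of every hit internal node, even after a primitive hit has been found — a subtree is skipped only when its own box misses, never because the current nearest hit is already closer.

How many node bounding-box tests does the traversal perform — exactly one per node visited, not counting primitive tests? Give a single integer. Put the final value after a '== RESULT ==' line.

Trace the traversal:
N0 x:[26/3,23] y:[62/3,32] z:[17,54] -> hit [62/3,23], descend [5, 9, 10, 13]
  N5 x:[52/3,23] y:[88/3,32] z:[17,47] -> miss, prune
  N9 x:[9,14] y:[62/3,89/3] z:[24,41] -> miss, prune
  N10 x:[26/3,47/3] y:[62/3,85/3] z:[39,54] -> miss, prune
  N13 x:[46/3,65/3] y:[62/3,26] z:[19,48] -> hit [62/3,65/3], descend [3, 7, 12]
    N3 x:[56/3,62/3] y:[62/3,23] z:[19,22] -> hit [62/3,62/3] leaf, test {P11(miss), P15(miss)}
    N7 x:[59/3,64/3] y:[73/3,26] z:[20,24] -> miss, prune
    N12 x:[46/3,65/3] y:[65/3,76/3] z:[25,48] -> miss, prune

Summary -> nodes [0, 5, 9, 10, 13, 3, 7, 12]; box-tests=8; leaf-entries=1; first=miss

== RESULT ==
8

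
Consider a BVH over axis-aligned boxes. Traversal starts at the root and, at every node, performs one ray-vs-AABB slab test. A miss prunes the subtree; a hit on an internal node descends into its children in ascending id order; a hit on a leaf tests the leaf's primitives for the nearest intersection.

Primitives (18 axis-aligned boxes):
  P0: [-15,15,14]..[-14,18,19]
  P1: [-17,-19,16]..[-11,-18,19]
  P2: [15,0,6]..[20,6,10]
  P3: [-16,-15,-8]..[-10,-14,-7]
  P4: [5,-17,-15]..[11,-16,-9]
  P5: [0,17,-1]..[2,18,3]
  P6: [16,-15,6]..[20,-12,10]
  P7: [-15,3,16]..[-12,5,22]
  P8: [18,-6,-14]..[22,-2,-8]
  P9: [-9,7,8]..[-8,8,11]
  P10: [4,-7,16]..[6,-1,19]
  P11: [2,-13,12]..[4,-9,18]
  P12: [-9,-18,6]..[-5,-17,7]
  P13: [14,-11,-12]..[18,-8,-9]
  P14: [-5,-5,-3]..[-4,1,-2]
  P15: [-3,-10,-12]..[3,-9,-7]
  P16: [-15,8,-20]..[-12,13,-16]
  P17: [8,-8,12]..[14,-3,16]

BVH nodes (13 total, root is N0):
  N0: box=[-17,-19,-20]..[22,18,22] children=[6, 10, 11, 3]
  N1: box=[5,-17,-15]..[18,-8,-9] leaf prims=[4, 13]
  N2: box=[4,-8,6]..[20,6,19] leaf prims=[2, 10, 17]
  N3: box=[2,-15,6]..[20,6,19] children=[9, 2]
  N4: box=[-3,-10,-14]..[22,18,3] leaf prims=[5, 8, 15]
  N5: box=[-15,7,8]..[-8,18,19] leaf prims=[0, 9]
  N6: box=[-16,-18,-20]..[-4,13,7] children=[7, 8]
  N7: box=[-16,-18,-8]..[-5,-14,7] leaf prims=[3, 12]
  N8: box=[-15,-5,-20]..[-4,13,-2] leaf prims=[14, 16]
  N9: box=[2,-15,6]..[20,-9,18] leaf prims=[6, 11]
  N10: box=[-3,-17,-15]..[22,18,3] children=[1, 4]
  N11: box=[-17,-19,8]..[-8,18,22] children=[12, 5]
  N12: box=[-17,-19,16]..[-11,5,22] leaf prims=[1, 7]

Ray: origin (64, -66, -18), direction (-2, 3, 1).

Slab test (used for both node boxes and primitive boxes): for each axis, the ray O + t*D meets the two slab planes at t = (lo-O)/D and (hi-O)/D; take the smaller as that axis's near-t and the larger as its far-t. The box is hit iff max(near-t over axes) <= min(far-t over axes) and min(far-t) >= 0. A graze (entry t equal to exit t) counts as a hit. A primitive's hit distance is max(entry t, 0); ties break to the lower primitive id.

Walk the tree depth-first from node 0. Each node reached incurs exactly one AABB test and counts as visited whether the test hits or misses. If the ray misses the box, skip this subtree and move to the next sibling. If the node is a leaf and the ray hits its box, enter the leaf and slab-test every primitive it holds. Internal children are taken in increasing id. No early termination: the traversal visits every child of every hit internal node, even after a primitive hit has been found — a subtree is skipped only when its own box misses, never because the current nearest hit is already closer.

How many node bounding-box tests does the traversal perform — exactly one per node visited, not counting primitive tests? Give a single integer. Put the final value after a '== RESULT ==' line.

Traverse from the root:
N0 x:[21,81/2] y:[47/3,28] z:[-2,40] -> hit [21,28], descend [3, 6, 10, 11]
  N3 x:[22,31] y:[17,24] z:[24,37] -> hit [24,24], descend [2, 9]
    N2 x:[22,30] y:[58/3,24] z:[24,37] -> hit [24,24] leaf, test {P2@t=24, P10(miss), P17(miss)}
    N9 x:[22,31] y:[17,19] z:[24,36] -> miss, prune
  N6 x:[34,40] y:[16,79/3] z:[-2,25] -> miss, prune
  N10 x:[21,67/2] y:[49/3,28] z:[3,21] -> hit [21,21], descend [1, 4]
    N1 x:[23,59/2] y:[49/3,58/3] z:[3,9] -> miss, prune
    N4 x:[21,67/2] y:[56/3,28] z:[4,21] -> hit [21,21] leaf, test {P5(miss), P8(miss), P15(miss)}
  N11 x:[36,81/2] y:[47/3,28] z:[26,40] -> miss, prune

Summary -> nodes [0, 3, 2, 9, 6, 10, 1, 4, 11]; box-tests=9; leaf-entries=2; first=P2

== RESULT ==
9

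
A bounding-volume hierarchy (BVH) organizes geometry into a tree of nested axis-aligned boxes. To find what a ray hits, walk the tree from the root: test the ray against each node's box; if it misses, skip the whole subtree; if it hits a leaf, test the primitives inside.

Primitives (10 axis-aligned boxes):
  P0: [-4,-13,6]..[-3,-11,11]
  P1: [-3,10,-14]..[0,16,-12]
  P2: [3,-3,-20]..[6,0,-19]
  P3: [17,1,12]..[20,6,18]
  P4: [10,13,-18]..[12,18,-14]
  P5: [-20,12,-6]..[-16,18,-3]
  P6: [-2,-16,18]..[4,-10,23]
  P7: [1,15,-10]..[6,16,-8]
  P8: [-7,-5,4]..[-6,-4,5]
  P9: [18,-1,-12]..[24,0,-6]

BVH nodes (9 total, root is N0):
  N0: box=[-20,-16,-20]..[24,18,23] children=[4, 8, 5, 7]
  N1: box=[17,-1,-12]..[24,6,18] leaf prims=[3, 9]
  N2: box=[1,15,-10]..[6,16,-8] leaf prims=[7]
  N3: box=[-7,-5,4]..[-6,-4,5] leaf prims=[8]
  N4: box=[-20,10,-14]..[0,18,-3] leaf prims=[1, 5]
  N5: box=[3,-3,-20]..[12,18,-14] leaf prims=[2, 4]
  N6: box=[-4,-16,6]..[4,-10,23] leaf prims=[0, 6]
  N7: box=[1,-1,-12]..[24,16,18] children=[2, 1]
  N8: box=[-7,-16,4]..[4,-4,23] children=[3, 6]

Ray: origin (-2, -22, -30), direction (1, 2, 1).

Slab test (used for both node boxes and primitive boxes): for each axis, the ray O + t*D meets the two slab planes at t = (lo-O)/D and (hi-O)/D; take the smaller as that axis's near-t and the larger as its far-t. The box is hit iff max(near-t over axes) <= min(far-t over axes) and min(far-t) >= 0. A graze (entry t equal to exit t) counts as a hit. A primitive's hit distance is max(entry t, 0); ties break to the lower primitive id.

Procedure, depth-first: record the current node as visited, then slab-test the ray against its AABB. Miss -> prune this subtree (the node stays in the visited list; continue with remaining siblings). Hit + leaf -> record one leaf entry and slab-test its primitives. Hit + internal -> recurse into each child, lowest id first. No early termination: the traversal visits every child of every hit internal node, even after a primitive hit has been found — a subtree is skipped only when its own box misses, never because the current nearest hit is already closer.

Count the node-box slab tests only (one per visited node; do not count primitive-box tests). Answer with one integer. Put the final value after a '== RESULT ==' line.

Walk:
N0 x:[-18,26] y:[3,20] z:[10,53] -> hit [10,20], descend [4, 5, 7, 8]
  N4 x:[-18,2] y:[16,20] z:[16,27] -> miss, prune
  N5 x:[5,14] y:[19/2,20] z:[10,16] -> hit [10,14] leaf, test {P2(miss), P4(miss)}
  N7 x:[3,26] y:[21/2,19] z:[18,48] -> hit [18,19], descend [1, 2]
    N1 x:[19,26] y:[21/2,14] z:[18,48] -> miss, prune
    N2 x:[3,8] y:[37/2,19] z:[20,22] -> miss, prune
  N8 x:[-5,6] y:[3,9] z:[34,53] -> miss, prune

7 AABB tests over nodes [0, 4, 5, 7, 1, 2, 8]; 1 leaf entered; closest miss.

== RESULT ==
7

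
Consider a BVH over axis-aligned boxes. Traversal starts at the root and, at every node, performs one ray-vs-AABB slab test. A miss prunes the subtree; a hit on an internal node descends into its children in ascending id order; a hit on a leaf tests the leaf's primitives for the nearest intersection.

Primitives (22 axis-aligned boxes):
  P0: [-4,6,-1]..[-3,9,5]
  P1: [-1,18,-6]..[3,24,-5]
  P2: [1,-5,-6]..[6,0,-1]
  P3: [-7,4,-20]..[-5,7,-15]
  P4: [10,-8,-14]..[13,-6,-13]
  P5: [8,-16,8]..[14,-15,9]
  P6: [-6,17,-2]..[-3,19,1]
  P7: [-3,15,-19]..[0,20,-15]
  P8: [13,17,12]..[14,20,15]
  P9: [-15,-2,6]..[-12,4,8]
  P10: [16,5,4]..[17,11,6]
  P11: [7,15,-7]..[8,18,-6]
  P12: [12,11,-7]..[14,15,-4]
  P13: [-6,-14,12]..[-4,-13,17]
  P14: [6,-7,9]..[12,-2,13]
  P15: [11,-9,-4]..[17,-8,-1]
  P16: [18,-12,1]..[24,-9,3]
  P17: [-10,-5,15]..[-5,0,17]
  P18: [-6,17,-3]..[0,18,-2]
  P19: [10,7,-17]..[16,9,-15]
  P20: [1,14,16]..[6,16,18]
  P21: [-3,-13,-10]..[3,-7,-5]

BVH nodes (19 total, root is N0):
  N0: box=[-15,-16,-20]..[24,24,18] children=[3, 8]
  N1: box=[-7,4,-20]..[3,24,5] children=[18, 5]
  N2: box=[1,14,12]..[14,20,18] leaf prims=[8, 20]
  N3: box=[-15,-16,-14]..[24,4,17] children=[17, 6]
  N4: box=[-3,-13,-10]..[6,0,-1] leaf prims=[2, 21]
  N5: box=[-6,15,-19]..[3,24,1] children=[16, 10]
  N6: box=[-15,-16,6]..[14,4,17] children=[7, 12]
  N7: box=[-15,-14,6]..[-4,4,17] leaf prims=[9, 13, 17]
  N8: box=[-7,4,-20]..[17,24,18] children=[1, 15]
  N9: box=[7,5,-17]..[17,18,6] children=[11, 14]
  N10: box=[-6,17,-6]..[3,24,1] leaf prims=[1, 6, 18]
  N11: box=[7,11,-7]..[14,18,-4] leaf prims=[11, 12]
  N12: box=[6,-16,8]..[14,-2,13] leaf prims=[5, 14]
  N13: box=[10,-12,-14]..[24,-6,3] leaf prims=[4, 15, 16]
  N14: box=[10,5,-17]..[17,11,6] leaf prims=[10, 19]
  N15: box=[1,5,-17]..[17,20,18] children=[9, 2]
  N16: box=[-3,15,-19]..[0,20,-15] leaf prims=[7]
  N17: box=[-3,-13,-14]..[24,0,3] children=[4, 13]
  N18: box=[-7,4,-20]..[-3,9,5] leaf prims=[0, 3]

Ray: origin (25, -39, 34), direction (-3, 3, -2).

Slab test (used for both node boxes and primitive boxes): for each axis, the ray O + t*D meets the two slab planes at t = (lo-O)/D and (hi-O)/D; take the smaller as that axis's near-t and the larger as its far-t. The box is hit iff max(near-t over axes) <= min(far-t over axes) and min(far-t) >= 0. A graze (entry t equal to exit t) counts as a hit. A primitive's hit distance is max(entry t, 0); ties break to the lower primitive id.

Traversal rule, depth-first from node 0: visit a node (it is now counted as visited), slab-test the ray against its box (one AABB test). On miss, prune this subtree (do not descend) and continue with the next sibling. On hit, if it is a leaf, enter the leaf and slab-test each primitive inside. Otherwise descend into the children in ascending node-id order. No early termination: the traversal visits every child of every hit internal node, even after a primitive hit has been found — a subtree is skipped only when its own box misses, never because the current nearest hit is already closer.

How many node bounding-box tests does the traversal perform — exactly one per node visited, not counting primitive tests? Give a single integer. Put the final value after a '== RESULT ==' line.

Trace the traversal:
N0 x:[1/3,40/3] y:[23/3,21] z:[8,27] -> hit [8,40/3], descend [3, 8]
  N3 x:[1/3,40/3] y:[23/3,43/3] z:[17/2,24] -> hit [17/2,40/3], descend [6, 17]
    N6 x:[11/3,40/3] y:[23/3,43/3] z:[17/2,14] -> hit [17/2,40/3], descend [7, 12]
      N7 x:[29/3,40/3] y:[25/3,43/3] z:[17/2,14] -> hit [29/3,40/3] leaf, test {P9@t=13, P13(miss), P17(miss)}
      N12 x:[11/3,19/3] y:[23/3,37/3] z:[21/2,13] -> miss, prune
    N17 x:[1/3,28/3] y:[26/3,13] z:[31/2,24] -> miss, prune
  N8 x:[8/3,32/3] y:[43/3,21] z:[8,27] -> miss, prune

Visited [0, 3, 6, 7, 12, 17, 8]. Tests: 7 box, 1 leaf. Nearest: P9.

== RESULT ==
7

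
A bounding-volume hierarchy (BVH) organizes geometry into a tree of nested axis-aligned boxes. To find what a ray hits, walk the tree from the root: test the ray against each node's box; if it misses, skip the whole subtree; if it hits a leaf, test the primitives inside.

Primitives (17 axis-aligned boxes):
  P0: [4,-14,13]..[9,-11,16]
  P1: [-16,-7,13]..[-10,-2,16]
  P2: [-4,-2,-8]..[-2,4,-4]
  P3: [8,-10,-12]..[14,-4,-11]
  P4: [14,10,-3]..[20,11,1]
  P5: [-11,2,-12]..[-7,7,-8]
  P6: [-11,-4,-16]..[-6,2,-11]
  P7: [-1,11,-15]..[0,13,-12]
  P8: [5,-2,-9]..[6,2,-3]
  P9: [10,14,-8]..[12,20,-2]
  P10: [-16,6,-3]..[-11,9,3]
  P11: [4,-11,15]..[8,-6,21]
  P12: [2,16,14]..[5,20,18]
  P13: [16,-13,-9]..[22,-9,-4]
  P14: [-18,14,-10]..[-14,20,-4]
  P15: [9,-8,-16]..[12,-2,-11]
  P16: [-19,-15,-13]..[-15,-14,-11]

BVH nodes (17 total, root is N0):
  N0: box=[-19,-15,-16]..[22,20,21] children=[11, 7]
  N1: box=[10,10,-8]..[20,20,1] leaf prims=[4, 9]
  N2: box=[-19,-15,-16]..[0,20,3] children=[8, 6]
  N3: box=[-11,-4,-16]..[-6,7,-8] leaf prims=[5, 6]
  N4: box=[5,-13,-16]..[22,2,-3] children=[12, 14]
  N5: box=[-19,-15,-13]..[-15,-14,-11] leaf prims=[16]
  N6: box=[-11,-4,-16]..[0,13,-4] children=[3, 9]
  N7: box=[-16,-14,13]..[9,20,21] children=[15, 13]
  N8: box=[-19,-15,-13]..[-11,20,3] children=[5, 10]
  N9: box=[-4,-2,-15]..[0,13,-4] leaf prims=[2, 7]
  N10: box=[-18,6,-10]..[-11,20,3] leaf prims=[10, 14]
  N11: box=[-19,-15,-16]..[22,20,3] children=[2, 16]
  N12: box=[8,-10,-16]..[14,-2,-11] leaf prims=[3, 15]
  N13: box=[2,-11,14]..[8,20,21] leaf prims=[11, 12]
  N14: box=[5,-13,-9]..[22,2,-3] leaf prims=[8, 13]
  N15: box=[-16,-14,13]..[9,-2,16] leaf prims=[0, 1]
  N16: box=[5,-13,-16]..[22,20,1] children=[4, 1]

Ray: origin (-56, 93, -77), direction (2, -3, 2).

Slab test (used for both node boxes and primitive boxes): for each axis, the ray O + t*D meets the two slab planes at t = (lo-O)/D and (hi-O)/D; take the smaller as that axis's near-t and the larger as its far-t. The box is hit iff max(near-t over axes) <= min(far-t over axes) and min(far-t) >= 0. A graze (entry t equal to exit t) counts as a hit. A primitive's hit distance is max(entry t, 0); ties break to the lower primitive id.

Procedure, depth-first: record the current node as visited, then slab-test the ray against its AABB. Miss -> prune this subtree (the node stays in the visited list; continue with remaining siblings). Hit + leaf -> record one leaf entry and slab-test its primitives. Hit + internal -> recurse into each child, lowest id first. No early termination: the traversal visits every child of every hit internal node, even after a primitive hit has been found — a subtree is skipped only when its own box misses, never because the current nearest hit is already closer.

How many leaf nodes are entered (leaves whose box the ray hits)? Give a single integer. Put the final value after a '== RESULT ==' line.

Traverse from the root:
N0 x:[37/2,39] y:[73/3,36] z:[61/2,49] -> hit [61/2,36], descend [7, 11]
  N7 x:[20,65/2] y:[73/3,107/3] z:[45,49] -> miss, prune
  N11 x:[37/2,39] y:[73/3,36] z:[61/2,40] -> hit [61/2,36], descend [2, 16]
    N2 x:[37/2,28] y:[73/3,36] z:[61/2,40] -> miss, prune
    N16 x:[61/2,39] y:[73/3,106/3] z:[61/2,39] -> hit [61/2,106/3], descend [1, 4]
      N1 x:[33,38] y:[73/3,83/3] z:[69/2,39] -> miss, prune
      N4 x:[61/2,39] y:[91/3,106/3] z:[61/2,37] -> hit [61/2,106/3], descend [12, 14]
        N12 x:[32,35] y:[95/3,103/3] z:[61/2,33] -> hit [32,33] leaf, test {P3@t=65/2, P15@t=65/2}
        N14 x:[61/2,39] y:[91/3,106/3] z:[34,37] -> hit [34,106/3] leaf, test {P8(miss), P13(miss)}

order=[0, 7, 11, 2, 16, 1, 4, 12, 14]  |boxes|=9  |leaves|=2  hit=P3

== RESULT ==
2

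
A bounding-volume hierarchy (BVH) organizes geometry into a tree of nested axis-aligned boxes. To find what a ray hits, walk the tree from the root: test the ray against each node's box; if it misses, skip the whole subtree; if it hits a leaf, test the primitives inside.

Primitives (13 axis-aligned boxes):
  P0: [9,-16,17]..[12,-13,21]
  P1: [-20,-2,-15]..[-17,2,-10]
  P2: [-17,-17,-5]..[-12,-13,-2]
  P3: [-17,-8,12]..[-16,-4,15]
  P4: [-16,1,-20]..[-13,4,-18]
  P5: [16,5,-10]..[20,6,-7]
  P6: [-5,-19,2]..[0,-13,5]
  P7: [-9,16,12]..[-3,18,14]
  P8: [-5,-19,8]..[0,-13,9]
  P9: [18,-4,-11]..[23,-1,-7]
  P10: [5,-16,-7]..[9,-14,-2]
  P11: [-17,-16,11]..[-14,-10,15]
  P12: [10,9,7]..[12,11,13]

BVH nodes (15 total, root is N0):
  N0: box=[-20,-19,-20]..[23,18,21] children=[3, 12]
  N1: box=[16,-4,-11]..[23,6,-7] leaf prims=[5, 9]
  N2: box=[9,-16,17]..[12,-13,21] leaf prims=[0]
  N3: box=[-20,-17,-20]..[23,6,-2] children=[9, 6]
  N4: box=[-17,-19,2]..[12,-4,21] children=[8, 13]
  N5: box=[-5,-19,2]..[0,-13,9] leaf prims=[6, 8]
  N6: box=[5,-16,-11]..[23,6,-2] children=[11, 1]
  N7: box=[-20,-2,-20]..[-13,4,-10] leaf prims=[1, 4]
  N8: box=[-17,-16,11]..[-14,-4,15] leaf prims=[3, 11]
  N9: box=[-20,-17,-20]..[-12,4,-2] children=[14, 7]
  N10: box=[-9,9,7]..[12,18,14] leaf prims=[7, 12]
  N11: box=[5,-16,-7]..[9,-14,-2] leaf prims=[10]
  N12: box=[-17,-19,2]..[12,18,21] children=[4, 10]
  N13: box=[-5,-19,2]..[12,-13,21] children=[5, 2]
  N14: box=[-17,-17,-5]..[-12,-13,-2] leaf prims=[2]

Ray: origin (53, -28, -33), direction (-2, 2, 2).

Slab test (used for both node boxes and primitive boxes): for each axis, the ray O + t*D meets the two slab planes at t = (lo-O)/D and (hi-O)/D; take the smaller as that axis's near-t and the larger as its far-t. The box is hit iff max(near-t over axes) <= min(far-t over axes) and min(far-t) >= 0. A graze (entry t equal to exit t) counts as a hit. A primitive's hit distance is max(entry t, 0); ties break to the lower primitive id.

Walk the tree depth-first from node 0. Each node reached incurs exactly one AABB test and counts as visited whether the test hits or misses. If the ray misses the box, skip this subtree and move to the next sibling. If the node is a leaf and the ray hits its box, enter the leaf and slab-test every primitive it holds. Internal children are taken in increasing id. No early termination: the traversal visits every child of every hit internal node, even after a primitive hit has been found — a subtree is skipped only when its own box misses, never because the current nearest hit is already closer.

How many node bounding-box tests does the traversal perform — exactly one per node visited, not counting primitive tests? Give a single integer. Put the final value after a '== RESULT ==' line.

Trace the traversal:
N0 x:[15,73/2] y:[9/2,23] z:[13/2,27] -> hit [15,23], descend [3, 12]
  N3 x:[15,73/2] y:[11/2,17] z:[13/2,31/2] -> hit [15,31/2], descend [6, 9]
    N6 x:[15,24] y:[6,17] z:[11,31/2] -> hit [15,31/2], descend [1, 11]
      N1 x:[15,37/2] y:[12,17] z:[11,13] -> miss, prune
      N11 x:[22,24] y:[6,7] z:[13,31/2] -> miss, prune
    N9 x:[65/2,73/2] y:[11/2,16] z:[13/2,31/2] -> miss, prune
  N12 x:[41/2,35] y:[9/2,23] z:[35/2,27] -> hit [41/2,23], descend [4, 10]
    N4 x:[41/2,35] y:[9/2,12] z:[35/2,27] -> miss, prune
    N10 x:[41/2,31] y:[37/2,23] z:[20,47/2] -> hit [41/2,23] leaf, test {P7(miss), P12(miss)}

Summary -> nodes [0, 3, 6, 1, 11, 9, 12, 4, 10]; box-tests=9; leaf-entries=1; first=miss

== RESULT ==
9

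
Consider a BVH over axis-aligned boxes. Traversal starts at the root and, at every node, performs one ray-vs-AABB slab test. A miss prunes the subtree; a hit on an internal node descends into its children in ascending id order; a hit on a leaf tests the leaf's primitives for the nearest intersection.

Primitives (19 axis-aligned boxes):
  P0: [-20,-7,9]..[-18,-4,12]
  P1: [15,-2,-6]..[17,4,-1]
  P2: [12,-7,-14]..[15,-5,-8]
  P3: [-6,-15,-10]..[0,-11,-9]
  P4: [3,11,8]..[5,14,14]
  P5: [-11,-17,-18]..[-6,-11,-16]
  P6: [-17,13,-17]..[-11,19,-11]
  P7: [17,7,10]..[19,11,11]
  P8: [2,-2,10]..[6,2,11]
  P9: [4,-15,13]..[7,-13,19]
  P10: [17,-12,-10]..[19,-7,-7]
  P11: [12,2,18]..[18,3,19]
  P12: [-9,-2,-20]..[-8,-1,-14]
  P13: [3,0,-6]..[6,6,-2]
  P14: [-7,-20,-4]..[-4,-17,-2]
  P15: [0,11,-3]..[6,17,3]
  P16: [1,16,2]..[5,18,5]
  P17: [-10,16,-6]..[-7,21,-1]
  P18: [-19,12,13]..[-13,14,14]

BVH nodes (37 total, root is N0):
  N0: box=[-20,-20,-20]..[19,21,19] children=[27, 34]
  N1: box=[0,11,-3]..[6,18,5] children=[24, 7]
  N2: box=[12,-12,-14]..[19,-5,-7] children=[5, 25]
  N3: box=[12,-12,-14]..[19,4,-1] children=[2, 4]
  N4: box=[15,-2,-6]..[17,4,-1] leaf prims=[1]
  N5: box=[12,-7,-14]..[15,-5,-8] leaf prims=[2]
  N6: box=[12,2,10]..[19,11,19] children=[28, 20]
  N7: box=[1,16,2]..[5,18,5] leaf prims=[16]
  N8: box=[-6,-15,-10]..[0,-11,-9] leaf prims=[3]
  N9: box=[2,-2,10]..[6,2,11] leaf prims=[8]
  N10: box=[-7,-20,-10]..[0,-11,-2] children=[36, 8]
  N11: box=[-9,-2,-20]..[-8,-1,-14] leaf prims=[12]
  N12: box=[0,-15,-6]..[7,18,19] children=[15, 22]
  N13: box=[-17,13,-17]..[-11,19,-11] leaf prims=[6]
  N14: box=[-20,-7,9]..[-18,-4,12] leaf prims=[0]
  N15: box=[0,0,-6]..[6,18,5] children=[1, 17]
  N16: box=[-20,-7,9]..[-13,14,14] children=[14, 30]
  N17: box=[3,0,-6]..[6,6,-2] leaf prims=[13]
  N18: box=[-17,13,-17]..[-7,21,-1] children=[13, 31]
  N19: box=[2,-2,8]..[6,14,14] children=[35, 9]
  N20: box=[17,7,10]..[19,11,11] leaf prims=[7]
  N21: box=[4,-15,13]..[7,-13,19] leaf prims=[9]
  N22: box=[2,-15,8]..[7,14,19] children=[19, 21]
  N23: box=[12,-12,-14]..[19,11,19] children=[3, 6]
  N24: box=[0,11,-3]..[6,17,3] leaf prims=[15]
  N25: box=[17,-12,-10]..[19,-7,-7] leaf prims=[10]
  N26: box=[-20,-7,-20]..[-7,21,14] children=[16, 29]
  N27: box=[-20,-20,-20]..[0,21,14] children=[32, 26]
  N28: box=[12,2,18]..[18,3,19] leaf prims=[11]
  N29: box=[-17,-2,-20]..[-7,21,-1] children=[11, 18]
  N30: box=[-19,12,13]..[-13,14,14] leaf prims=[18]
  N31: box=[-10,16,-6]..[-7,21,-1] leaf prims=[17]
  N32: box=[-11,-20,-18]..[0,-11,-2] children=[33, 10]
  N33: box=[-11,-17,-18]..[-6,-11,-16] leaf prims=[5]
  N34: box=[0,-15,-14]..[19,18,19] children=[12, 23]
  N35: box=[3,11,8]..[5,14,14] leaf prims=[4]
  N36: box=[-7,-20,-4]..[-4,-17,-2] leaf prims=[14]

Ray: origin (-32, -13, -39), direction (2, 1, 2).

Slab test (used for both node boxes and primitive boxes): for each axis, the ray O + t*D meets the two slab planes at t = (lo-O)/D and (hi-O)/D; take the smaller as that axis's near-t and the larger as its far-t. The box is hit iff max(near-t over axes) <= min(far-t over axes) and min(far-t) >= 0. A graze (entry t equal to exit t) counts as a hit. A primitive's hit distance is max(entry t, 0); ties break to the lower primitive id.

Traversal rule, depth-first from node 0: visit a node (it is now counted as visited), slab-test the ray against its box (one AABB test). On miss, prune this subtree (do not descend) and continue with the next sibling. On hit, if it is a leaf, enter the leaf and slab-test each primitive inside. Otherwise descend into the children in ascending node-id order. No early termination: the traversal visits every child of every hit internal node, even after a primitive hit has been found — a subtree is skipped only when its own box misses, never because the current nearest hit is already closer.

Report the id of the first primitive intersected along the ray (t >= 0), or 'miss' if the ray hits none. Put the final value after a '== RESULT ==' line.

Trace the traversal:
N0 x:[6,51/2] y:[-7,34] z:[19/2,29] -> hit [19/2,51/2], descend [27, 34]
  N27 x:[6,16] y:[-7,34] z:[19/2,53/2] -> hit [19/2,16], descend [26, 32]
    N26 x:[6,25/2] y:[6,34] z:[19/2,53/2] -> hit [19/2,25/2], descend [16, 29]
      N16 x:[6,19/2] y:[6,27] z:[24,53/2] -> miss, prune
      N29 x:[15/2,25/2] y:[11,34] z:[19/2,19] -> hit [11,25/2], descend [11, 18]
        N11 x:[23/2,12] y:[11,12] z:[19/2,25/2] -> hit [23/2,12] leaf, test {P12@t=23/2}
        N18 x:[15/2,25/2] y:[26,34] z:[11,19] -> miss, prune
    N32 x:[21/2,16] y:[-7,2] z:[21/2,37/2] -> miss, prune
  N34 x:[16,51/2] y:[-2,31] z:[25/2,29] -> hit [16,51/2], descend [12, 23]
    N12 x:[16,39/2] y:[-2,31] z:[33/2,29] -> hit [33/2,39/2], descend [15, 22]
      N15 x:[16,19] y:[13,31] z:[33/2,22] -> hit [33/2,19], descend [1, 17]
        N1 x:[16,19] y:[24,31] z:[18,22] -> miss, prune
        N17 x:[35/2,19] y:[13,19] z:[33/2,37/2] -> hit [35/2,37/2] leaf, test {P13@t=35/2}
      N22 x:[17,39/2] y:[-2,27] z:[47/2,29] -> miss, prune
    N23 x:[22,51/2] y:[1,24] z:[25/2,29] -> hit [22,24], descend [3, 6]
      N3 x:[22,51/2] y:[1,17] z:[25/2,19] -> miss, prune
      N6 x:[22,51/2] y:[15,24] z:[49/2,29] -> miss, prune

order=[0, 27, 26, 16, 29, 11, 18, 32, 34, 12, 15, 1, 17, 22, 23, 3, 6]  |boxes|=17  |leaves|=2  hit=P12

== RESULT ==
12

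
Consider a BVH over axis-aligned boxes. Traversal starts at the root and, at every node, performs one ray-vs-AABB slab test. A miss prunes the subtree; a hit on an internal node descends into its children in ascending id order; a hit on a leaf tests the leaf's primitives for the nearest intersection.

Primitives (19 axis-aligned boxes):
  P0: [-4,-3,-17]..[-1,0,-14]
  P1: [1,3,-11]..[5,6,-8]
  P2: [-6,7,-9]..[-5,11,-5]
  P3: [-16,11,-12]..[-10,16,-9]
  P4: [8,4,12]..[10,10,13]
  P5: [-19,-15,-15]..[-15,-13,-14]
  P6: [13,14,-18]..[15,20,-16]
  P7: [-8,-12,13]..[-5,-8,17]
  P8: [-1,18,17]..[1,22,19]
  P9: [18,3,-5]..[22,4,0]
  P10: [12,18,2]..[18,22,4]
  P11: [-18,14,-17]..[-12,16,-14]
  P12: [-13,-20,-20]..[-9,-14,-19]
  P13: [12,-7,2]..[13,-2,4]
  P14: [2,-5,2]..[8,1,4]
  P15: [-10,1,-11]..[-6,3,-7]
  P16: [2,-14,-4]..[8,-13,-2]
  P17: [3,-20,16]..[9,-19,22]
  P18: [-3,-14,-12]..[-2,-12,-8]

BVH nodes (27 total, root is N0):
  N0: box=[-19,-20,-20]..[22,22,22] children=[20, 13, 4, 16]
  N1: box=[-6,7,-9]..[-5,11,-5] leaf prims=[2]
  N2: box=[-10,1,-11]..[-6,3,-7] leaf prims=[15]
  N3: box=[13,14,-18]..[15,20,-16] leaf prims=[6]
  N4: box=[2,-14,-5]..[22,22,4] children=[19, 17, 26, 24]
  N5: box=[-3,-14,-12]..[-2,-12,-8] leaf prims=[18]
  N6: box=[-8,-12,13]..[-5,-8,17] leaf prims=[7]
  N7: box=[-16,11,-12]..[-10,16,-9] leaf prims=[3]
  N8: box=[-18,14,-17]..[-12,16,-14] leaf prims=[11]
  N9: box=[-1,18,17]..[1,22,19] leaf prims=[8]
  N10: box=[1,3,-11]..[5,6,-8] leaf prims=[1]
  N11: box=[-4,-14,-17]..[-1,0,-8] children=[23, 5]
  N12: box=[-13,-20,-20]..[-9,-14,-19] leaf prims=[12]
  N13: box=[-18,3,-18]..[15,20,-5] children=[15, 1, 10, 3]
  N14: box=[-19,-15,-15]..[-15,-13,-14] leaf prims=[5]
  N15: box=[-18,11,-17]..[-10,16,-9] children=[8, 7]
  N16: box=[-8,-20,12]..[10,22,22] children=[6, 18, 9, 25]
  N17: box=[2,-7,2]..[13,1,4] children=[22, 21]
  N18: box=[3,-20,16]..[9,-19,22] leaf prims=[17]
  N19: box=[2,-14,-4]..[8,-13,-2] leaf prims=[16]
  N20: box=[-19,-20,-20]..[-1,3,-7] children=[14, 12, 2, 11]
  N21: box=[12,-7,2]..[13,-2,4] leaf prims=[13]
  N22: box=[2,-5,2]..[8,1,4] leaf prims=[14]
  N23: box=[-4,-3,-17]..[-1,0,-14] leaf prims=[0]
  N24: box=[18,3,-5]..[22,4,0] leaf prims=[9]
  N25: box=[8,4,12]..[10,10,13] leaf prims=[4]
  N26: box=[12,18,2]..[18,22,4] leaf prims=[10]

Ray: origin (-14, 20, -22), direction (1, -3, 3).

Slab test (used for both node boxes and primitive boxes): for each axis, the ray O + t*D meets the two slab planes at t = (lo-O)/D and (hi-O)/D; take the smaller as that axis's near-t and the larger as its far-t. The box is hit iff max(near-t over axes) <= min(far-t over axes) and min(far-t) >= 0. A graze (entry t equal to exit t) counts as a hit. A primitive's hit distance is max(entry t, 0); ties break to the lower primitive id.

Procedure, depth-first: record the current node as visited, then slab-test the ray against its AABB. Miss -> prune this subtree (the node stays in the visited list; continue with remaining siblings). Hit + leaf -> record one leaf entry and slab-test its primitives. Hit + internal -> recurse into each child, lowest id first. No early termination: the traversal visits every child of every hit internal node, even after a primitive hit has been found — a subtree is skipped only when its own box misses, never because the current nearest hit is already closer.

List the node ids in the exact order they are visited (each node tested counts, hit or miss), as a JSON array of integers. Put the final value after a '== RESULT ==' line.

Trace the traversal:
N0 x:[-5,36] y:[-2/3,40/3] z:[2/3,44/3] -> hit [2/3,40/3], descend [4, 13, 16, 20]
  N4 x:[16,36] y:[-2/3,34/3] z:[17/3,26/3] -> miss, prune
  N13 x:[-4,29] y:[0,17/3] z:[4/3,17/3] -> hit [4/3,17/3], descend [1, 3, 10, 15]
    N1 x:[8,9] y:[3,13/3] z:[13/3,17/3] -> miss, prune
    N3 x:[27,29] y:[0,2] z:[4/3,2] -> miss, prune
    N10 x:[15,19] y:[14/3,17/3] z:[11/3,14/3] -> miss, prune
    N15 x:[-4,4] y:[4/3,3] z:[5/3,13/3] -> hit [5/3,3], descend [7, 8]
      N7 x:[-2,4] y:[4/3,3] z:[10/3,13/3] -> miss, prune
      N8 x:[-4,2] y:[4/3,2] z:[5/3,8/3] -> hit [5/3,2] leaf, test {P11@t=5/3}
  N16 x:[6,24] y:[-2/3,40/3] z:[34/3,44/3] -> hit [34/3,40/3], descend [6, 9, 18, 25]
    N6 x:[6,9] y:[28/3,32/3] z:[35/3,13] -> miss, prune
    N9 x:[13,15] y:[-2/3,2/3] z:[13,41/3] -> miss, prune
    N18 x:[17,23] y:[13,40/3] z:[38/3,44/3] -> miss, prune
    N25 x:[22,24] y:[10/3,16/3] z:[34/3,35/3] -> miss, prune
  N20 x:[-5,13] y:[17/3,40/3] z:[2/3,5] -> miss, prune

Visited [0, 4, 13, 1, 3, 10, 15, 7, 8, 16, 6, 9, 18, 25, 20]. Tests: 15 box, 1 leaf. Nearest: P11.

== RESULT ==
[0, 4, 13, 1, 3, 10, 15, 7, 8, 16, 6, 9, 18, 25, 20]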